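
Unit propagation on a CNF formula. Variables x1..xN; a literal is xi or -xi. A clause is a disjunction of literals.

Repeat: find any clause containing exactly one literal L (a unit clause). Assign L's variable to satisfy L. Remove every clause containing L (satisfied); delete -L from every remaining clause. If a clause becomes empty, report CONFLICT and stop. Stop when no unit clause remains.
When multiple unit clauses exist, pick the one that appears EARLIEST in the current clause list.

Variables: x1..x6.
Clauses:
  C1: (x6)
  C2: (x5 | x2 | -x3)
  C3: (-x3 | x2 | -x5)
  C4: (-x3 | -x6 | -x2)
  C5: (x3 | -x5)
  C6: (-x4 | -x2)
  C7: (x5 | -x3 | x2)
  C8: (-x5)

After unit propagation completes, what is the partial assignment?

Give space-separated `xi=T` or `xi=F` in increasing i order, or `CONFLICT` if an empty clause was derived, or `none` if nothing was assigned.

Answer: x5=F x6=T

Derivation:
unit clause [6] forces x6=T; simplify:
  drop -6 from [-3, -6, -2] -> [-3, -2]
  satisfied 1 clause(s); 7 remain; assigned so far: [6]
unit clause [-5] forces x5=F; simplify:
  drop 5 from [5, 2, -3] -> [2, -3]
  drop 5 from [5, -3, 2] -> [-3, 2]
  satisfied 3 clause(s); 4 remain; assigned so far: [5, 6]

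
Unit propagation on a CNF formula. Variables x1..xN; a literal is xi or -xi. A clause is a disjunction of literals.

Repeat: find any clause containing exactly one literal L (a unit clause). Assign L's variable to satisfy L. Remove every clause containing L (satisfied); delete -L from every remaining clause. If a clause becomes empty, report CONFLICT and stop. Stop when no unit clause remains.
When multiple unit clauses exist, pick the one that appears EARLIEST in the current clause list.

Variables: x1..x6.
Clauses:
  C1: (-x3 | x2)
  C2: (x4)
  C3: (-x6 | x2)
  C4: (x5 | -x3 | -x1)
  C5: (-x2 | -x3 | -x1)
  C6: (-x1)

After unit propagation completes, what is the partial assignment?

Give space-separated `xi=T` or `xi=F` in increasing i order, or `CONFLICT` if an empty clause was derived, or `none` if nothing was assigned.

unit clause [4] forces x4=T; simplify:
  satisfied 1 clause(s); 5 remain; assigned so far: [4]
unit clause [-1] forces x1=F; simplify:
  satisfied 3 clause(s); 2 remain; assigned so far: [1, 4]

Answer: x1=F x4=T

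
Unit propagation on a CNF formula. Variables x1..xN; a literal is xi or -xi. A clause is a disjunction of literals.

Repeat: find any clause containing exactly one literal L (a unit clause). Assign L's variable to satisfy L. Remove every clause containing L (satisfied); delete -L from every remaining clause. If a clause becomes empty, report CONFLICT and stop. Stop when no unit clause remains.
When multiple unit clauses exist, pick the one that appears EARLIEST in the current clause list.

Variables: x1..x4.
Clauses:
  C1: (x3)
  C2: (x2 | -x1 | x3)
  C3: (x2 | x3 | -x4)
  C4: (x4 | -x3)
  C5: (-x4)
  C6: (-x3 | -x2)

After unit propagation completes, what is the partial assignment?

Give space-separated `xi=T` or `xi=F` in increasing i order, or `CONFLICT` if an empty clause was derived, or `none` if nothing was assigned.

unit clause [3] forces x3=T; simplify:
  drop -3 from [4, -3] -> [4]
  drop -3 from [-3, -2] -> [-2]
  satisfied 3 clause(s); 3 remain; assigned so far: [3]
unit clause [4] forces x4=T; simplify:
  drop -4 from [-4] -> [] (empty!)
  satisfied 1 clause(s); 2 remain; assigned so far: [3, 4]
CONFLICT (empty clause)

Answer: CONFLICT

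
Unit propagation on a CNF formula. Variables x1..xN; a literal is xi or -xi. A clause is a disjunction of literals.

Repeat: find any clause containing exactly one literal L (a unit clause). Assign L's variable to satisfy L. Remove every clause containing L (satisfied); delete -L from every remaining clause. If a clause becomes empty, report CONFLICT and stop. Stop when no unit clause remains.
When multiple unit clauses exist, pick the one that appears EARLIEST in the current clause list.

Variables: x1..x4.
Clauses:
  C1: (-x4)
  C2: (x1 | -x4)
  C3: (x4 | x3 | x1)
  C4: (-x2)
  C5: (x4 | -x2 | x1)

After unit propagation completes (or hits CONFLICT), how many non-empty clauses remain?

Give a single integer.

Answer: 1

Derivation:
unit clause [-4] forces x4=F; simplify:
  drop 4 from [4, 3, 1] -> [3, 1]
  drop 4 from [4, -2, 1] -> [-2, 1]
  satisfied 2 clause(s); 3 remain; assigned so far: [4]
unit clause [-2] forces x2=F; simplify:
  satisfied 2 clause(s); 1 remain; assigned so far: [2, 4]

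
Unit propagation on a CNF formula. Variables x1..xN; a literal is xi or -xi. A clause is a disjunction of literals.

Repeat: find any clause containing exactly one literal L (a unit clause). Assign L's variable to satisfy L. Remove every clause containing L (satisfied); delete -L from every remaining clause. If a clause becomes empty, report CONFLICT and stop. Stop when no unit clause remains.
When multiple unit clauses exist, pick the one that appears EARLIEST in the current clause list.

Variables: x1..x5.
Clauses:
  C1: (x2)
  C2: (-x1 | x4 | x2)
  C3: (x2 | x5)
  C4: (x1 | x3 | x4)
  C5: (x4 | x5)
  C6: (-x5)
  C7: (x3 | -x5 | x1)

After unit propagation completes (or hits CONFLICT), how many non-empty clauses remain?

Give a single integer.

unit clause [2] forces x2=T; simplify:
  satisfied 3 clause(s); 4 remain; assigned so far: [2]
unit clause [-5] forces x5=F; simplify:
  drop 5 from [4, 5] -> [4]
  satisfied 2 clause(s); 2 remain; assigned so far: [2, 5]
unit clause [4] forces x4=T; simplify:
  satisfied 2 clause(s); 0 remain; assigned so far: [2, 4, 5]

Answer: 0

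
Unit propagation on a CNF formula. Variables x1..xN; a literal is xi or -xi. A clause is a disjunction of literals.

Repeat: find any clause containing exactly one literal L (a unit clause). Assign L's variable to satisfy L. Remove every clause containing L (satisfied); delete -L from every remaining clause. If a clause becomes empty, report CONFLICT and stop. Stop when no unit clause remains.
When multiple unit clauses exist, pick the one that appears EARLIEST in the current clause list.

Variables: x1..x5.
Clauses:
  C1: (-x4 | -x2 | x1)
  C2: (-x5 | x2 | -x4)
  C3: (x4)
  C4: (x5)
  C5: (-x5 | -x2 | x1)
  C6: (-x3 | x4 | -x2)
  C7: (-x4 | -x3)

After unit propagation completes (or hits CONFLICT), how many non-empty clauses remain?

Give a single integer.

Answer: 0

Derivation:
unit clause [4] forces x4=T; simplify:
  drop -4 from [-4, -2, 1] -> [-2, 1]
  drop -4 from [-5, 2, -4] -> [-5, 2]
  drop -4 from [-4, -3] -> [-3]
  satisfied 2 clause(s); 5 remain; assigned so far: [4]
unit clause [5] forces x5=T; simplify:
  drop -5 from [-5, 2] -> [2]
  drop -5 from [-5, -2, 1] -> [-2, 1]
  satisfied 1 clause(s); 4 remain; assigned so far: [4, 5]
unit clause [2] forces x2=T; simplify:
  drop -2 from [-2, 1] -> [1]
  drop -2 from [-2, 1] -> [1]
  satisfied 1 clause(s); 3 remain; assigned so far: [2, 4, 5]
unit clause [1] forces x1=T; simplify:
  satisfied 2 clause(s); 1 remain; assigned so far: [1, 2, 4, 5]
unit clause [-3] forces x3=F; simplify:
  satisfied 1 clause(s); 0 remain; assigned so far: [1, 2, 3, 4, 5]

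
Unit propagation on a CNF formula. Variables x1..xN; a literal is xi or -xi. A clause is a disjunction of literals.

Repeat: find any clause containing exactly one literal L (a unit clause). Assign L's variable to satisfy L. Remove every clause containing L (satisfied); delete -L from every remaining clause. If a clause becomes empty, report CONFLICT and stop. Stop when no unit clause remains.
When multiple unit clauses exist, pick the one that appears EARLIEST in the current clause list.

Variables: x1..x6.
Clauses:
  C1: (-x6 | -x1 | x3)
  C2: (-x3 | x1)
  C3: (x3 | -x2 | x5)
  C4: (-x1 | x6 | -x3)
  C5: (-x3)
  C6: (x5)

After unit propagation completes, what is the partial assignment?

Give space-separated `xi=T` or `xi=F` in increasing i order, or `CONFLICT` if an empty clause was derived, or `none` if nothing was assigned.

Answer: x3=F x5=T

Derivation:
unit clause [-3] forces x3=F; simplify:
  drop 3 from [-6, -1, 3] -> [-6, -1]
  drop 3 from [3, -2, 5] -> [-2, 5]
  satisfied 3 clause(s); 3 remain; assigned so far: [3]
unit clause [5] forces x5=T; simplify:
  satisfied 2 clause(s); 1 remain; assigned so far: [3, 5]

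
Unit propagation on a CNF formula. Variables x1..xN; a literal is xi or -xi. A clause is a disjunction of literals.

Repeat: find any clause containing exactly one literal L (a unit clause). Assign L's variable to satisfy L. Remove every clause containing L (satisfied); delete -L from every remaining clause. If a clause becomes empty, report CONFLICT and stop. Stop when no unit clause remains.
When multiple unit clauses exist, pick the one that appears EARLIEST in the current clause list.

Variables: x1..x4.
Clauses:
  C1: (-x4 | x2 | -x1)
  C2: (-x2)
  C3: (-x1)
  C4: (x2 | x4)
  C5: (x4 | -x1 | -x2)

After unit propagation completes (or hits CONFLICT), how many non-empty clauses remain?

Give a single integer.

Answer: 0

Derivation:
unit clause [-2] forces x2=F; simplify:
  drop 2 from [-4, 2, -1] -> [-4, -1]
  drop 2 from [2, 4] -> [4]
  satisfied 2 clause(s); 3 remain; assigned so far: [2]
unit clause [-1] forces x1=F; simplify:
  satisfied 2 clause(s); 1 remain; assigned so far: [1, 2]
unit clause [4] forces x4=T; simplify:
  satisfied 1 clause(s); 0 remain; assigned so far: [1, 2, 4]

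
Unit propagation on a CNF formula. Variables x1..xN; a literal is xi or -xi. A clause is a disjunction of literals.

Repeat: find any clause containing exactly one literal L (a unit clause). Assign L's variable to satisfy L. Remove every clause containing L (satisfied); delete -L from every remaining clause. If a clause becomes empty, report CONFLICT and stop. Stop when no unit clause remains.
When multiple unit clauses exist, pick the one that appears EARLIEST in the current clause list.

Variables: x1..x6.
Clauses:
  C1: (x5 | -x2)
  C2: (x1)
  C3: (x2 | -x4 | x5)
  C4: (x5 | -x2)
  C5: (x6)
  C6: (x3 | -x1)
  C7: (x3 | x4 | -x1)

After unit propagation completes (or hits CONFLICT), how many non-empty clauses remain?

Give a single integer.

unit clause [1] forces x1=T; simplify:
  drop -1 from [3, -1] -> [3]
  drop -1 from [3, 4, -1] -> [3, 4]
  satisfied 1 clause(s); 6 remain; assigned so far: [1]
unit clause [6] forces x6=T; simplify:
  satisfied 1 clause(s); 5 remain; assigned so far: [1, 6]
unit clause [3] forces x3=T; simplify:
  satisfied 2 clause(s); 3 remain; assigned so far: [1, 3, 6]

Answer: 3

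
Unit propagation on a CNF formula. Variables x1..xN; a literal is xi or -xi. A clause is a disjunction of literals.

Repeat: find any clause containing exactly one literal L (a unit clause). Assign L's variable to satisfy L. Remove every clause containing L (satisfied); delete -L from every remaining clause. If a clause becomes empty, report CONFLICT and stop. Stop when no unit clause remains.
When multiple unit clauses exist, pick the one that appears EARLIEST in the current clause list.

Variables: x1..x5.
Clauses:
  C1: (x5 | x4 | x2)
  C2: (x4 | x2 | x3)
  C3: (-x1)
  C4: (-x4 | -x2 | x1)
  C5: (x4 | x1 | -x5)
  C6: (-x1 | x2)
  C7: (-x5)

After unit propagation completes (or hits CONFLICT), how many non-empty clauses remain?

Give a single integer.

unit clause [-1] forces x1=F; simplify:
  drop 1 from [-4, -2, 1] -> [-4, -2]
  drop 1 from [4, 1, -5] -> [4, -5]
  satisfied 2 clause(s); 5 remain; assigned so far: [1]
unit clause [-5] forces x5=F; simplify:
  drop 5 from [5, 4, 2] -> [4, 2]
  satisfied 2 clause(s); 3 remain; assigned so far: [1, 5]

Answer: 3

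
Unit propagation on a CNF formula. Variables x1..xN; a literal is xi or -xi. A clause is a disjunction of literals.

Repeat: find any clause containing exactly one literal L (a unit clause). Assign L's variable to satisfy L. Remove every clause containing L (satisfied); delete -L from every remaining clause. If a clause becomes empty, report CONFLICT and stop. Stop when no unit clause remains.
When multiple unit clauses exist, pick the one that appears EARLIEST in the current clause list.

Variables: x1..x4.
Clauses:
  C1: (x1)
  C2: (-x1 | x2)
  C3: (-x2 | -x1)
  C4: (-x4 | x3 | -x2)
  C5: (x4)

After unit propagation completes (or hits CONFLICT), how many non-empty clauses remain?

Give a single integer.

Answer: 2

Derivation:
unit clause [1] forces x1=T; simplify:
  drop -1 from [-1, 2] -> [2]
  drop -1 from [-2, -1] -> [-2]
  satisfied 1 clause(s); 4 remain; assigned so far: [1]
unit clause [2] forces x2=T; simplify:
  drop -2 from [-2] -> [] (empty!)
  drop -2 from [-4, 3, -2] -> [-4, 3]
  satisfied 1 clause(s); 3 remain; assigned so far: [1, 2]
CONFLICT (empty clause)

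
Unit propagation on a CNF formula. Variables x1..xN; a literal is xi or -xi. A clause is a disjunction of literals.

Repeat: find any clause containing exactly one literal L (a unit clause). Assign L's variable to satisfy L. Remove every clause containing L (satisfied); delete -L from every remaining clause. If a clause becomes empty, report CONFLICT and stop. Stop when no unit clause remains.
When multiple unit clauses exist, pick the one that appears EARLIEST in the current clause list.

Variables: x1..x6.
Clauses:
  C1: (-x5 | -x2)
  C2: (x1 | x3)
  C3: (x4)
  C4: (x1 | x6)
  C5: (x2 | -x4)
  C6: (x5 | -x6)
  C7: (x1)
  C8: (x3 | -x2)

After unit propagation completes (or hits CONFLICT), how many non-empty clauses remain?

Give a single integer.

unit clause [4] forces x4=T; simplify:
  drop -4 from [2, -4] -> [2]
  satisfied 1 clause(s); 7 remain; assigned so far: [4]
unit clause [2] forces x2=T; simplify:
  drop -2 from [-5, -2] -> [-5]
  drop -2 from [3, -2] -> [3]
  satisfied 1 clause(s); 6 remain; assigned so far: [2, 4]
unit clause [-5] forces x5=F; simplify:
  drop 5 from [5, -6] -> [-6]
  satisfied 1 clause(s); 5 remain; assigned so far: [2, 4, 5]
unit clause [-6] forces x6=F; simplify:
  drop 6 from [1, 6] -> [1]
  satisfied 1 clause(s); 4 remain; assigned so far: [2, 4, 5, 6]
unit clause [1] forces x1=T; simplify:
  satisfied 3 clause(s); 1 remain; assigned so far: [1, 2, 4, 5, 6]
unit clause [3] forces x3=T; simplify:
  satisfied 1 clause(s); 0 remain; assigned so far: [1, 2, 3, 4, 5, 6]

Answer: 0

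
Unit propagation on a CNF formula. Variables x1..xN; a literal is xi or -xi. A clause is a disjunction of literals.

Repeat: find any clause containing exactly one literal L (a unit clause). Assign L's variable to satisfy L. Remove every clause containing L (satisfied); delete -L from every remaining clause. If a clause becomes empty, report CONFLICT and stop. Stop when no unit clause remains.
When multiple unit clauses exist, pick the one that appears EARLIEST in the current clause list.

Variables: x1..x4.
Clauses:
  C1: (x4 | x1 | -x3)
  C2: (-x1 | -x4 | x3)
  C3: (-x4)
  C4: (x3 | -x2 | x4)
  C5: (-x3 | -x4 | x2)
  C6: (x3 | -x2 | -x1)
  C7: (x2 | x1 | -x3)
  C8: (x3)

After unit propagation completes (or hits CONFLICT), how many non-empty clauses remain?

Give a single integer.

unit clause [-4] forces x4=F; simplify:
  drop 4 from [4, 1, -3] -> [1, -3]
  drop 4 from [3, -2, 4] -> [3, -2]
  satisfied 3 clause(s); 5 remain; assigned so far: [4]
unit clause [3] forces x3=T; simplify:
  drop -3 from [1, -3] -> [1]
  drop -3 from [2, 1, -3] -> [2, 1]
  satisfied 3 clause(s); 2 remain; assigned so far: [3, 4]
unit clause [1] forces x1=T; simplify:
  satisfied 2 clause(s); 0 remain; assigned so far: [1, 3, 4]

Answer: 0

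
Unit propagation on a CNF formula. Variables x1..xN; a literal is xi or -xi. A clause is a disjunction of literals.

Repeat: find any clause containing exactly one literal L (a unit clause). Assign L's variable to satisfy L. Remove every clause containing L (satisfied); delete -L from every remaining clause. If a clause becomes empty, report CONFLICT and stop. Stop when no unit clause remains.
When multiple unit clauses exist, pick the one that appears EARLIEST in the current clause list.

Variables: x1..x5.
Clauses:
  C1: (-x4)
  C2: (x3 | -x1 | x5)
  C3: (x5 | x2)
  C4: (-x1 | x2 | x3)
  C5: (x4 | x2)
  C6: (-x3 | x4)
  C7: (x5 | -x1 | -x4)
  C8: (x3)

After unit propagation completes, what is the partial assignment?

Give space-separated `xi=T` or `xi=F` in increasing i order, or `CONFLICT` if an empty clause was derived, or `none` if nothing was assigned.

unit clause [-4] forces x4=F; simplify:
  drop 4 from [4, 2] -> [2]
  drop 4 from [-3, 4] -> [-3]
  satisfied 2 clause(s); 6 remain; assigned so far: [4]
unit clause [2] forces x2=T; simplify:
  satisfied 3 clause(s); 3 remain; assigned so far: [2, 4]
unit clause [-3] forces x3=F; simplify:
  drop 3 from [3, -1, 5] -> [-1, 5]
  drop 3 from [3] -> [] (empty!)
  satisfied 1 clause(s); 2 remain; assigned so far: [2, 3, 4]
CONFLICT (empty clause)

Answer: CONFLICT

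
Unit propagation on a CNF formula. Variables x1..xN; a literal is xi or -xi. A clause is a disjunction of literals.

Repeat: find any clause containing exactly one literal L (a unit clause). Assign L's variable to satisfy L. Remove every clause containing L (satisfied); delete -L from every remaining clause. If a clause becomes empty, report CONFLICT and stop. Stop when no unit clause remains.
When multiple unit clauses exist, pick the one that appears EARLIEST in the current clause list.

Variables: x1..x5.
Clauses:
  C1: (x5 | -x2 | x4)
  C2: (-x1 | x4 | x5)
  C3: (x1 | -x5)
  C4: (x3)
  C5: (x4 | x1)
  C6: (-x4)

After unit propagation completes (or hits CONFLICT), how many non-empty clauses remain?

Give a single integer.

unit clause [3] forces x3=T; simplify:
  satisfied 1 clause(s); 5 remain; assigned so far: [3]
unit clause [-4] forces x4=F; simplify:
  drop 4 from [5, -2, 4] -> [5, -2]
  drop 4 from [-1, 4, 5] -> [-1, 5]
  drop 4 from [4, 1] -> [1]
  satisfied 1 clause(s); 4 remain; assigned so far: [3, 4]
unit clause [1] forces x1=T; simplify:
  drop -1 from [-1, 5] -> [5]
  satisfied 2 clause(s); 2 remain; assigned so far: [1, 3, 4]
unit clause [5] forces x5=T; simplify:
  satisfied 2 clause(s); 0 remain; assigned so far: [1, 3, 4, 5]

Answer: 0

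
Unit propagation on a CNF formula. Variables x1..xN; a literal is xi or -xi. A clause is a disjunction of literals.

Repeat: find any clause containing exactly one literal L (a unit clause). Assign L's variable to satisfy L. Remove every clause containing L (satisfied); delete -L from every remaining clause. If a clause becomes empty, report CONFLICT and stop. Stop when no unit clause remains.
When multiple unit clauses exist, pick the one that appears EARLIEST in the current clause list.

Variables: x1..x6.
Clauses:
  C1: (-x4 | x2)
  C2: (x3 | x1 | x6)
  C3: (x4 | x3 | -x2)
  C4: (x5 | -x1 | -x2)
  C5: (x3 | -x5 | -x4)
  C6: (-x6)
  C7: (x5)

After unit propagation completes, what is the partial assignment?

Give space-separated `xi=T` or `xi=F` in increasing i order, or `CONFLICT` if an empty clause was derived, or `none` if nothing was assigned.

unit clause [-6] forces x6=F; simplify:
  drop 6 from [3, 1, 6] -> [3, 1]
  satisfied 1 clause(s); 6 remain; assigned so far: [6]
unit clause [5] forces x5=T; simplify:
  drop -5 from [3, -5, -4] -> [3, -4]
  satisfied 2 clause(s); 4 remain; assigned so far: [5, 6]

Answer: x5=T x6=F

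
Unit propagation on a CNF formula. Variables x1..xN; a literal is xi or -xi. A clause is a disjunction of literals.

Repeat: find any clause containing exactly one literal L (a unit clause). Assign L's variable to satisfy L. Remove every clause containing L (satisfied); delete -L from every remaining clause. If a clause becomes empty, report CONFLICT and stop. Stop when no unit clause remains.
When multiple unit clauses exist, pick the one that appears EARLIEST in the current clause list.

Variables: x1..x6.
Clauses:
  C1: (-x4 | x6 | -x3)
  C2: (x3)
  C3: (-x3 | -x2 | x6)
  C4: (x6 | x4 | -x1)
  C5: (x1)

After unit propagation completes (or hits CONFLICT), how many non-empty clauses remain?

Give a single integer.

unit clause [3] forces x3=T; simplify:
  drop -3 from [-4, 6, -3] -> [-4, 6]
  drop -3 from [-3, -2, 6] -> [-2, 6]
  satisfied 1 clause(s); 4 remain; assigned so far: [3]
unit clause [1] forces x1=T; simplify:
  drop -1 from [6, 4, -1] -> [6, 4]
  satisfied 1 clause(s); 3 remain; assigned so far: [1, 3]

Answer: 3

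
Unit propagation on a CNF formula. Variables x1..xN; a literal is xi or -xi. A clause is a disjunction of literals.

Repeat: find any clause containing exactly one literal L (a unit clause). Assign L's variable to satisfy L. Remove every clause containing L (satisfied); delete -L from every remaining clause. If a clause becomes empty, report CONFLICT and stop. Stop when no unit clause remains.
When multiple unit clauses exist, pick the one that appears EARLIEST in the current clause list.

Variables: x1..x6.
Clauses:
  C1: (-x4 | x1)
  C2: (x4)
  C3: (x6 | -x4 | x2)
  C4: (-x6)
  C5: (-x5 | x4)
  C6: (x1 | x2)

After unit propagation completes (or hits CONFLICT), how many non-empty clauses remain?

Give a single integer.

Answer: 0

Derivation:
unit clause [4] forces x4=T; simplify:
  drop -4 from [-4, 1] -> [1]
  drop -4 from [6, -4, 2] -> [6, 2]
  satisfied 2 clause(s); 4 remain; assigned so far: [4]
unit clause [1] forces x1=T; simplify:
  satisfied 2 clause(s); 2 remain; assigned so far: [1, 4]
unit clause [-6] forces x6=F; simplify:
  drop 6 from [6, 2] -> [2]
  satisfied 1 clause(s); 1 remain; assigned so far: [1, 4, 6]
unit clause [2] forces x2=T; simplify:
  satisfied 1 clause(s); 0 remain; assigned so far: [1, 2, 4, 6]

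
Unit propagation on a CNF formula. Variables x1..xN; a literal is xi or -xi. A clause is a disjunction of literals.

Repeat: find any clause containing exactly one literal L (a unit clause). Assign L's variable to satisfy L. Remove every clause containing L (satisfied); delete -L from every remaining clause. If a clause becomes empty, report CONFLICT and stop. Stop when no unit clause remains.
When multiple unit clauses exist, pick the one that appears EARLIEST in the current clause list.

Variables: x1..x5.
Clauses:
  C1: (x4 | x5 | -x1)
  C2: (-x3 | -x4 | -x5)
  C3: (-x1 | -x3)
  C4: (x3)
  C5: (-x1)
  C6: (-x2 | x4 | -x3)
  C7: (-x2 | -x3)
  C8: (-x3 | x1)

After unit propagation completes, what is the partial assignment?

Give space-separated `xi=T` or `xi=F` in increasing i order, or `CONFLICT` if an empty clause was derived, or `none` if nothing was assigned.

unit clause [3] forces x3=T; simplify:
  drop -3 from [-3, -4, -5] -> [-4, -5]
  drop -3 from [-1, -3] -> [-1]
  drop -3 from [-2, 4, -3] -> [-2, 4]
  drop -3 from [-2, -3] -> [-2]
  drop -3 from [-3, 1] -> [1]
  satisfied 1 clause(s); 7 remain; assigned so far: [3]
unit clause [-1] forces x1=F; simplify:
  drop 1 from [1] -> [] (empty!)
  satisfied 3 clause(s); 4 remain; assigned so far: [1, 3]
CONFLICT (empty clause)

Answer: CONFLICT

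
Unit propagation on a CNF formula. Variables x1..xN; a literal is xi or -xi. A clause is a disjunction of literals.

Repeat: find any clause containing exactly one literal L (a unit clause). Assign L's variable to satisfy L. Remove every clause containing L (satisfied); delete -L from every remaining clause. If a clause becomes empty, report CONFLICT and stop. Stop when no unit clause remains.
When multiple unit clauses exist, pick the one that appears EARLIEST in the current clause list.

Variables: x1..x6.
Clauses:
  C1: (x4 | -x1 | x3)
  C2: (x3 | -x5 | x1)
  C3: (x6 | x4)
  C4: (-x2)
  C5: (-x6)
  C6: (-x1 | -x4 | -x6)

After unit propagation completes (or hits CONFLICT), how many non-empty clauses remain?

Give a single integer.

Answer: 1

Derivation:
unit clause [-2] forces x2=F; simplify:
  satisfied 1 clause(s); 5 remain; assigned so far: [2]
unit clause [-6] forces x6=F; simplify:
  drop 6 from [6, 4] -> [4]
  satisfied 2 clause(s); 3 remain; assigned so far: [2, 6]
unit clause [4] forces x4=T; simplify:
  satisfied 2 clause(s); 1 remain; assigned so far: [2, 4, 6]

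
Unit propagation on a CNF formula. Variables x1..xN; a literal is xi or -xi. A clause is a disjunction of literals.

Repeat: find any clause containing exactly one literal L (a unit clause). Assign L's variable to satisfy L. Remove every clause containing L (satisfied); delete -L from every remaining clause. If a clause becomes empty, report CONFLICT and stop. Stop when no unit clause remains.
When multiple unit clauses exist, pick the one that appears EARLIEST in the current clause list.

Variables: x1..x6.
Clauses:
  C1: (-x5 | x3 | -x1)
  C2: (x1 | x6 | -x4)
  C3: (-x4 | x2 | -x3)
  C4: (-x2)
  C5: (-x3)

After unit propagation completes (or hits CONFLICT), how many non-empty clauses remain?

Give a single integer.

Answer: 2

Derivation:
unit clause [-2] forces x2=F; simplify:
  drop 2 from [-4, 2, -3] -> [-4, -3]
  satisfied 1 clause(s); 4 remain; assigned so far: [2]
unit clause [-3] forces x3=F; simplify:
  drop 3 from [-5, 3, -1] -> [-5, -1]
  satisfied 2 clause(s); 2 remain; assigned so far: [2, 3]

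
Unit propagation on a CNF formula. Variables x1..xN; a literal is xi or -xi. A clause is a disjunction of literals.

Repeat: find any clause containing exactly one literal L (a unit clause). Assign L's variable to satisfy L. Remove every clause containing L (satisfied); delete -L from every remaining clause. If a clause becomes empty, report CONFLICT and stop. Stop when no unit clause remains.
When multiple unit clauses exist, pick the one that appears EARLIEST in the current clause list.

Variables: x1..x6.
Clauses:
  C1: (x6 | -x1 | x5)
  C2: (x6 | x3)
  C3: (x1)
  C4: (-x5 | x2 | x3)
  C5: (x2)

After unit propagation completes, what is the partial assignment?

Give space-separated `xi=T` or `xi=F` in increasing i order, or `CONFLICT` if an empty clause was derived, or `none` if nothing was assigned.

unit clause [1] forces x1=T; simplify:
  drop -1 from [6, -1, 5] -> [6, 5]
  satisfied 1 clause(s); 4 remain; assigned so far: [1]
unit clause [2] forces x2=T; simplify:
  satisfied 2 clause(s); 2 remain; assigned so far: [1, 2]

Answer: x1=T x2=T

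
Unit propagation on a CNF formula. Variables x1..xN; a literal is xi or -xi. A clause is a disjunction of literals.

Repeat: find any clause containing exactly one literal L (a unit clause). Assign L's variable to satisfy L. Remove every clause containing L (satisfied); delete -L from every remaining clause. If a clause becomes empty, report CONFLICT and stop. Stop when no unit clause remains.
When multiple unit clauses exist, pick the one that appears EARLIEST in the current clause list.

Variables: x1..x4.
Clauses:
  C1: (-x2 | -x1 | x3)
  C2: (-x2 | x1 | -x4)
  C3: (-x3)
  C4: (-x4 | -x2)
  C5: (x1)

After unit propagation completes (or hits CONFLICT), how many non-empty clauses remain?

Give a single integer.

Answer: 0

Derivation:
unit clause [-3] forces x3=F; simplify:
  drop 3 from [-2, -1, 3] -> [-2, -1]
  satisfied 1 clause(s); 4 remain; assigned so far: [3]
unit clause [1] forces x1=T; simplify:
  drop -1 from [-2, -1] -> [-2]
  satisfied 2 clause(s); 2 remain; assigned so far: [1, 3]
unit clause [-2] forces x2=F; simplify:
  satisfied 2 clause(s); 0 remain; assigned so far: [1, 2, 3]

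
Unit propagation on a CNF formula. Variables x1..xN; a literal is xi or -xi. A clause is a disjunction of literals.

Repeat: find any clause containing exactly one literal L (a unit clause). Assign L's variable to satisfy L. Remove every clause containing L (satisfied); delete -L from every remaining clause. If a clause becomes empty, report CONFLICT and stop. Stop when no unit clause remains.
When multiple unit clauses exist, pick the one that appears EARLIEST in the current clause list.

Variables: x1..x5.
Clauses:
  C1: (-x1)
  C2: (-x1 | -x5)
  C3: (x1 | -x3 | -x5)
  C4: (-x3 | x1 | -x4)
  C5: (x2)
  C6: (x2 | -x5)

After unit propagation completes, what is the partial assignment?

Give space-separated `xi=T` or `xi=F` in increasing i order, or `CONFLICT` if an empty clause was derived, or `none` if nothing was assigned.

Answer: x1=F x2=T

Derivation:
unit clause [-1] forces x1=F; simplify:
  drop 1 from [1, -3, -5] -> [-3, -5]
  drop 1 from [-3, 1, -4] -> [-3, -4]
  satisfied 2 clause(s); 4 remain; assigned so far: [1]
unit clause [2] forces x2=T; simplify:
  satisfied 2 clause(s); 2 remain; assigned so far: [1, 2]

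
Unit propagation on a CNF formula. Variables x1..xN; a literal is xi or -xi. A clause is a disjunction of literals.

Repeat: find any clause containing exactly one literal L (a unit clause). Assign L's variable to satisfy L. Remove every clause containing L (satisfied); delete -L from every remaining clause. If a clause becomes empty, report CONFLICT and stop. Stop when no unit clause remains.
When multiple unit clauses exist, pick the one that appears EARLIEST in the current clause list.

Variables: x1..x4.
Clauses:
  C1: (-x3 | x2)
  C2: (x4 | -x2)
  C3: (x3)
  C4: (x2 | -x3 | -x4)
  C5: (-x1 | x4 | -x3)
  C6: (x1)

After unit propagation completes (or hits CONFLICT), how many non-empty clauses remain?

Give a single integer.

Answer: 0

Derivation:
unit clause [3] forces x3=T; simplify:
  drop -3 from [-3, 2] -> [2]
  drop -3 from [2, -3, -4] -> [2, -4]
  drop -3 from [-1, 4, -3] -> [-1, 4]
  satisfied 1 clause(s); 5 remain; assigned so far: [3]
unit clause [2] forces x2=T; simplify:
  drop -2 from [4, -2] -> [4]
  satisfied 2 clause(s); 3 remain; assigned so far: [2, 3]
unit clause [4] forces x4=T; simplify:
  satisfied 2 clause(s); 1 remain; assigned so far: [2, 3, 4]
unit clause [1] forces x1=T; simplify:
  satisfied 1 clause(s); 0 remain; assigned so far: [1, 2, 3, 4]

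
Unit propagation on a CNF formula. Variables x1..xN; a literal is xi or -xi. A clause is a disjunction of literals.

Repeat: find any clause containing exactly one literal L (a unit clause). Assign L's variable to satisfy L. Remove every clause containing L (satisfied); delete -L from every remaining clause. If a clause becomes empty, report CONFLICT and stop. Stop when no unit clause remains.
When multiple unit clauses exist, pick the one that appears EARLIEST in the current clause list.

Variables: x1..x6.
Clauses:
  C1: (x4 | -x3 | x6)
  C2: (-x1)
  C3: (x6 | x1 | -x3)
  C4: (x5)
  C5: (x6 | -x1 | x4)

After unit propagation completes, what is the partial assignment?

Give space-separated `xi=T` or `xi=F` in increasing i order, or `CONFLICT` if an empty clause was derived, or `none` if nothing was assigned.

Answer: x1=F x5=T

Derivation:
unit clause [-1] forces x1=F; simplify:
  drop 1 from [6, 1, -3] -> [6, -3]
  satisfied 2 clause(s); 3 remain; assigned so far: [1]
unit clause [5] forces x5=T; simplify:
  satisfied 1 clause(s); 2 remain; assigned so far: [1, 5]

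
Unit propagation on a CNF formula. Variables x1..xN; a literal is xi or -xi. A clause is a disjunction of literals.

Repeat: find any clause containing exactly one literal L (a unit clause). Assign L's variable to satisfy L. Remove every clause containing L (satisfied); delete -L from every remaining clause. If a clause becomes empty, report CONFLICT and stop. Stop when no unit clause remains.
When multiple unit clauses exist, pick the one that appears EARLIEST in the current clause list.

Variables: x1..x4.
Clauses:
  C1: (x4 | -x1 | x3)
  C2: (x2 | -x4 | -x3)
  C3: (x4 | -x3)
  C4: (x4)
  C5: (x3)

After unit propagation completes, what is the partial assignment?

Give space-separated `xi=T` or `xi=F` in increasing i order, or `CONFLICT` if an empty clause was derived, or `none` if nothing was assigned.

Answer: x2=T x3=T x4=T

Derivation:
unit clause [4] forces x4=T; simplify:
  drop -4 from [2, -4, -3] -> [2, -3]
  satisfied 3 clause(s); 2 remain; assigned so far: [4]
unit clause [3] forces x3=T; simplify:
  drop -3 from [2, -3] -> [2]
  satisfied 1 clause(s); 1 remain; assigned so far: [3, 4]
unit clause [2] forces x2=T; simplify:
  satisfied 1 clause(s); 0 remain; assigned so far: [2, 3, 4]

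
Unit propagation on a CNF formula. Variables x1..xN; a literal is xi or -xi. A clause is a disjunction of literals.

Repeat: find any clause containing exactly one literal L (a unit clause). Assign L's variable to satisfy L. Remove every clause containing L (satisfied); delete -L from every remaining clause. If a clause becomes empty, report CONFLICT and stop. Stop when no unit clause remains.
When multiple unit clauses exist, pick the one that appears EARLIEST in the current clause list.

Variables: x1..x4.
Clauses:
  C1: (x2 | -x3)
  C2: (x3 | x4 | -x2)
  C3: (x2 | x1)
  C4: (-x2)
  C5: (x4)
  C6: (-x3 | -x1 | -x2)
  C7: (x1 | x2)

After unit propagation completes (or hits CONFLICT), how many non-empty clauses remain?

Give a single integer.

unit clause [-2] forces x2=F; simplify:
  drop 2 from [2, -3] -> [-3]
  drop 2 from [2, 1] -> [1]
  drop 2 from [1, 2] -> [1]
  satisfied 3 clause(s); 4 remain; assigned so far: [2]
unit clause [-3] forces x3=F; simplify:
  satisfied 1 clause(s); 3 remain; assigned so far: [2, 3]
unit clause [1] forces x1=T; simplify:
  satisfied 2 clause(s); 1 remain; assigned so far: [1, 2, 3]
unit clause [4] forces x4=T; simplify:
  satisfied 1 clause(s); 0 remain; assigned so far: [1, 2, 3, 4]

Answer: 0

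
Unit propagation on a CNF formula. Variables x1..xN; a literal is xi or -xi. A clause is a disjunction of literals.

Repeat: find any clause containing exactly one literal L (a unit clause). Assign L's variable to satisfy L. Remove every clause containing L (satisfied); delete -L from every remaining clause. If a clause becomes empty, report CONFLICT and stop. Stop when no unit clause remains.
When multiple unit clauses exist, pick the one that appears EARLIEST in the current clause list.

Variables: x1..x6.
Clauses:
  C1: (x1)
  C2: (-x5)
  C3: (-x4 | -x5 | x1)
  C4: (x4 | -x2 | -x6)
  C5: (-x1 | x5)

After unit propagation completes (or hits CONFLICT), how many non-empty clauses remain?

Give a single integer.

unit clause [1] forces x1=T; simplify:
  drop -1 from [-1, 5] -> [5]
  satisfied 2 clause(s); 3 remain; assigned so far: [1]
unit clause [-5] forces x5=F; simplify:
  drop 5 from [5] -> [] (empty!)
  satisfied 1 clause(s); 2 remain; assigned so far: [1, 5]
CONFLICT (empty clause)

Answer: 1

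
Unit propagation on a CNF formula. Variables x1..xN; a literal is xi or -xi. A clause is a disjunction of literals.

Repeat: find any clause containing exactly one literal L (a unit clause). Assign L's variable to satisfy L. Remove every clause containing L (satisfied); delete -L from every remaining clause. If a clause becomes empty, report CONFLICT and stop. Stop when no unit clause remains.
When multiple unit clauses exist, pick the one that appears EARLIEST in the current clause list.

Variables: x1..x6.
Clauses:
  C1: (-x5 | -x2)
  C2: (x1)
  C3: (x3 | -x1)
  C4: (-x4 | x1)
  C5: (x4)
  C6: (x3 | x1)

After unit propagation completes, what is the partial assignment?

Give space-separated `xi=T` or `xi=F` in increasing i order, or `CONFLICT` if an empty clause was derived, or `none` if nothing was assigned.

Answer: x1=T x3=T x4=T

Derivation:
unit clause [1] forces x1=T; simplify:
  drop -1 from [3, -1] -> [3]
  satisfied 3 clause(s); 3 remain; assigned so far: [1]
unit clause [3] forces x3=T; simplify:
  satisfied 1 clause(s); 2 remain; assigned so far: [1, 3]
unit clause [4] forces x4=T; simplify:
  satisfied 1 clause(s); 1 remain; assigned so far: [1, 3, 4]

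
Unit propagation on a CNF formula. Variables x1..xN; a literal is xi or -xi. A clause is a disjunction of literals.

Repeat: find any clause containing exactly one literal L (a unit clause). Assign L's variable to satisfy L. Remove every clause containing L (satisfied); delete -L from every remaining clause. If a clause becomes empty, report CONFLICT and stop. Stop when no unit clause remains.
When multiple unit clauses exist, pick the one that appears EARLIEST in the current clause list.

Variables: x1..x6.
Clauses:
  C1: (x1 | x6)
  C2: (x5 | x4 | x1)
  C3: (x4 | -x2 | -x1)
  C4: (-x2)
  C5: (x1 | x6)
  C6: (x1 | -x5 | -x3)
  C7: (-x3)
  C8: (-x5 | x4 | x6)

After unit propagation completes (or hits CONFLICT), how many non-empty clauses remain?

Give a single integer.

Answer: 4

Derivation:
unit clause [-2] forces x2=F; simplify:
  satisfied 2 clause(s); 6 remain; assigned so far: [2]
unit clause [-3] forces x3=F; simplify:
  satisfied 2 clause(s); 4 remain; assigned so far: [2, 3]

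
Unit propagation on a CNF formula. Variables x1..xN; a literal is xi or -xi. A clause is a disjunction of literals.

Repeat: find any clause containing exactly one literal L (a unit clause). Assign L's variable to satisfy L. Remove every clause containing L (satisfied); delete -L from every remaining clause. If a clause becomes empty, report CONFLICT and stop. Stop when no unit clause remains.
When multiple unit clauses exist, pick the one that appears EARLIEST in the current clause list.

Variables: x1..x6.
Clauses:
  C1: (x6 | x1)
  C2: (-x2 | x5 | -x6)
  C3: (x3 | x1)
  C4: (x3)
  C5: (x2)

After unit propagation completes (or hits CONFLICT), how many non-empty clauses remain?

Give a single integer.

Answer: 2

Derivation:
unit clause [3] forces x3=T; simplify:
  satisfied 2 clause(s); 3 remain; assigned so far: [3]
unit clause [2] forces x2=T; simplify:
  drop -2 from [-2, 5, -6] -> [5, -6]
  satisfied 1 clause(s); 2 remain; assigned so far: [2, 3]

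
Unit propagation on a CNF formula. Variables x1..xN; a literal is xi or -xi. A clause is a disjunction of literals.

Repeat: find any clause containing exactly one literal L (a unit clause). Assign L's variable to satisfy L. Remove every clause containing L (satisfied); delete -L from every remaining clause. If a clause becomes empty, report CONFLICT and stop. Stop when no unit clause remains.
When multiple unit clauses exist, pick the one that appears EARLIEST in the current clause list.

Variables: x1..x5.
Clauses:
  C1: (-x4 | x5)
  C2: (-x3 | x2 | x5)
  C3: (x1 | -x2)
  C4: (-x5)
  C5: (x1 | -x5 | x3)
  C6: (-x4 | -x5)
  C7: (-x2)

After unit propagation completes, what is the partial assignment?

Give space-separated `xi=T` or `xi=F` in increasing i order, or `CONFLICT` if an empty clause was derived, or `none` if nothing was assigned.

Answer: x2=F x3=F x4=F x5=F

Derivation:
unit clause [-5] forces x5=F; simplify:
  drop 5 from [-4, 5] -> [-4]
  drop 5 from [-3, 2, 5] -> [-3, 2]
  satisfied 3 clause(s); 4 remain; assigned so far: [5]
unit clause [-4] forces x4=F; simplify:
  satisfied 1 clause(s); 3 remain; assigned so far: [4, 5]
unit clause [-2] forces x2=F; simplify:
  drop 2 from [-3, 2] -> [-3]
  satisfied 2 clause(s); 1 remain; assigned so far: [2, 4, 5]
unit clause [-3] forces x3=F; simplify:
  satisfied 1 clause(s); 0 remain; assigned so far: [2, 3, 4, 5]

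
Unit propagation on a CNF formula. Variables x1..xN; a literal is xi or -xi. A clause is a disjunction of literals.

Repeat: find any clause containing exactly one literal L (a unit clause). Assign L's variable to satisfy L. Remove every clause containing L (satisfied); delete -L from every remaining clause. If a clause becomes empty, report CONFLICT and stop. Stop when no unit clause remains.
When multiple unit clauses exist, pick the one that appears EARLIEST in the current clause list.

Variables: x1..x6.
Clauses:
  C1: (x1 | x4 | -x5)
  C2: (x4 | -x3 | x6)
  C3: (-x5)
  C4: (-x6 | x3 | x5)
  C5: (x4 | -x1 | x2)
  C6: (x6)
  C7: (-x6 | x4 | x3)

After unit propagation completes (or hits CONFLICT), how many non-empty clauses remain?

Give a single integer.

Answer: 1

Derivation:
unit clause [-5] forces x5=F; simplify:
  drop 5 from [-6, 3, 5] -> [-6, 3]
  satisfied 2 clause(s); 5 remain; assigned so far: [5]
unit clause [6] forces x6=T; simplify:
  drop -6 from [-6, 3] -> [3]
  drop -6 from [-6, 4, 3] -> [4, 3]
  satisfied 2 clause(s); 3 remain; assigned so far: [5, 6]
unit clause [3] forces x3=T; simplify:
  satisfied 2 clause(s); 1 remain; assigned so far: [3, 5, 6]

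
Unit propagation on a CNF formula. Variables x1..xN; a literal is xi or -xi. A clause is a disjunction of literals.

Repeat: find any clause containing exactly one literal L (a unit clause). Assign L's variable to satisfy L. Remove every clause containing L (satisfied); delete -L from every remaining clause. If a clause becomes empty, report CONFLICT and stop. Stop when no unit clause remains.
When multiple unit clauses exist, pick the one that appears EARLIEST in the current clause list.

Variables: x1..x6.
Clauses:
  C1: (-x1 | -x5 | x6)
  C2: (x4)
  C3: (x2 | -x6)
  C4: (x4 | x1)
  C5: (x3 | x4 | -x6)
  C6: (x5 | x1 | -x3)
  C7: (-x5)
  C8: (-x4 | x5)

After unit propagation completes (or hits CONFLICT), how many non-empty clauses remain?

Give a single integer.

unit clause [4] forces x4=T; simplify:
  drop -4 from [-4, 5] -> [5]
  satisfied 3 clause(s); 5 remain; assigned so far: [4]
unit clause [-5] forces x5=F; simplify:
  drop 5 from [5, 1, -3] -> [1, -3]
  drop 5 from [5] -> [] (empty!)
  satisfied 2 clause(s); 3 remain; assigned so far: [4, 5]
CONFLICT (empty clause)

Answer: 2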